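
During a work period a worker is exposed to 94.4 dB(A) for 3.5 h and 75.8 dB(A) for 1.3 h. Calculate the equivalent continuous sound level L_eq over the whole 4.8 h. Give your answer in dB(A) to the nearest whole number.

Weight each interval's intensity by its duration and average over T = 4.8 h:
Σ tᵢ·10^(Lᵢ/10) = 3.5·10^(94.4/10) + 1.3·10^(75.8/10) = 9.689e+09.
L_eq = 10·log₁₀(9.689e+09/4.8) = 93.05 dB(A).

93 dB(A)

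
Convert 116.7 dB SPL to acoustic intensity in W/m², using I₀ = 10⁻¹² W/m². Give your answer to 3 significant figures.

0.468 W/m²

L = 10·log₁₀(I/I₀) ⇒ I = I₀·10^(L/10) = 10⁻¹² × 10^11.67.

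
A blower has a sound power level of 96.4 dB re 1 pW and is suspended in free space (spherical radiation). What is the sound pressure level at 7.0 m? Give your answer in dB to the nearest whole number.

L_p = L_w − 10·log₁₀(4π·r²) with r = 7.0 m.
4π·r² = 615.8 m², 10·log₁₀ of that is 27.894 dB.
L_p = 96.4 − 27.894 = 68.51 dB.

69 dB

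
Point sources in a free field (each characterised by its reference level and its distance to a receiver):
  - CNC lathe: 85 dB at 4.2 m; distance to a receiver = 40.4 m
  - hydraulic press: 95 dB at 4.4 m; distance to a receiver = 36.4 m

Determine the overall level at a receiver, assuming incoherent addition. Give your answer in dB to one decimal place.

First find each source's level at the receiver (point-source: −20·log₁₀(r/r_ref)), then combine on an intensity basis.
CNC lathe: 85 − 20·log₁₀(40.4/4.2) = 85 − 19.66 = 65.34 dB.
hydraulic press: 95 − 20·log₁₀(36.4/4.4) = 95 − 18.35 = 76.65 dB.
Σ 10^(L/10) = 4.962e+07 → L_total = 10·log₁₀(4.962e+07) = 76.96 dB.

77.0 dB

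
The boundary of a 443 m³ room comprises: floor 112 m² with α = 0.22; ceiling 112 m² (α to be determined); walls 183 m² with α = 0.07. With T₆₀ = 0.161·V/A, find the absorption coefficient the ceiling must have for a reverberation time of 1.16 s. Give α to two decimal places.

From T₆₀ = 0.161·V/A, the target T₆₀ = 1.16 s needs A = 0.161·443/1.16 = 61.49 m².
Absorption from the other surfaces = 112·0.22 + 183·0.07 = 37.45 m², so the ceiling must supply 24.04 m² over 112 m².
α = 24.04/112 = 0.215.

0.21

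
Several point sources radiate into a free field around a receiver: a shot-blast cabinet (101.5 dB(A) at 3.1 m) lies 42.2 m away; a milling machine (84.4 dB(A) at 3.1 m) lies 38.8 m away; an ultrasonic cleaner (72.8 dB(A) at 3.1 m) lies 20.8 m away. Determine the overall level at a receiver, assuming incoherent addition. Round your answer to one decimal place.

Propagate each source to the receiver with L = L_ref − 20·log₁₀(r/r_ref), then add intensities.
shot-blast cabinet: 101.5 − 20·log₁₀(42.2/3.1) = 101.5 − 22.68 = 78.82 dB(A).
milling machine: 84.4 − 20·log₁₀(38.8/3.1) = 84.4 − 21.95 = 62.45 dB(A).
ultrasonic cleaner: 72.8 − 20·log₁₀(20.8/3.1) = 72.8 − 16.53 = 56.27 dB(A).
Σ 10^(L/10) = 7.841e+07 → L_total = 10·log₁₀(7.841e+07) = 78.94 dB(A).

78.9 dB(A)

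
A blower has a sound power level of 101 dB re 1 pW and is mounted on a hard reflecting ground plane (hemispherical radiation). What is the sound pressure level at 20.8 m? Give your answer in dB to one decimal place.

L_p = L_w − 10·log₁₀(2π·r²) with r = 20.8 m.
2π·r² = 2718 m², 10·log₁₀ of that is 34.343 dB.
L_p = 101 − 34.343 = 66.66 dB.

66.7 dB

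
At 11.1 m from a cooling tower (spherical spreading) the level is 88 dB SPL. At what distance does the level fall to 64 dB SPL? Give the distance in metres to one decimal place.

175.9 m

For a point source L₁ − L₂ = 20·log₁₀(r₂/r₁), so r₂ = r₁·10^((L₁−L₂)/20).
r₂ = 11.1·10^((88−64)/20) = 11.1·10^(24.0/20) = 175.92 m.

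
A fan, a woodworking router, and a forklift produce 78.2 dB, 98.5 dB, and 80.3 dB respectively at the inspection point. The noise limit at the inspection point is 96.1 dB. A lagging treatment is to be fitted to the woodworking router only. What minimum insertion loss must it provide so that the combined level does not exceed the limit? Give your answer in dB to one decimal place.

2.6 dB

Fixed contribution from the other sources: Σ 10^(L/10) = 10^(78.2/10) + 10^(80.3/10) = 1.732e+08 (82.39 dB).
To meet 96.1 dB overall, the treated woodworking router may contribute at most 10^(96.1/10) − 1.732e+08 = 3.901e+09, i.e. 95.91 dB.
So the woodworking router must be reduced from 98.5 to 95.91 dB: IL = 2.59 dB.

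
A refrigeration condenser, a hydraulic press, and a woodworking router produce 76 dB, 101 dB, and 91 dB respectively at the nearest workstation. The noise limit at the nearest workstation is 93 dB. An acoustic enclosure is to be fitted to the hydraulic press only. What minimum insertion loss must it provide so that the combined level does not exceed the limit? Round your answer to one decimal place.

12.6 dB

Fixed contribution from the other sources: Σ 10^(L/10) = 10^(76/10) + 10^(91/10) = 1.299e+09 (91.14 dB).
To meet 93 dB overall, the treated hydraulic press may contribute at most 10^(93/10) − 1.299e+09 = 6.965e+08, i.e. 88.43 dB.
So the hydraulic press must be reduced from 101 to 88.43 dB: IL = 12.57 dB.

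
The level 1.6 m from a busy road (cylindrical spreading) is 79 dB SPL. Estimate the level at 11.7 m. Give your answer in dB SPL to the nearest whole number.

70 dB SPL

Cylindrical spreading from a line source gives a 10·log₁₀(r₂/r₁) drop.
L₂ = 79 − 10·log₁₀(11.7/1.6) = 79 − 8.641 = 70.36 dB SPL.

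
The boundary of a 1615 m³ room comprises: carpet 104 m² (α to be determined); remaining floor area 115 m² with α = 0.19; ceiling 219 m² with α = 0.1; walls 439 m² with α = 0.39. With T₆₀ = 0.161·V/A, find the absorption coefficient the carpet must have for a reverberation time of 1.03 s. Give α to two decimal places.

0.36

Required total absorption A = 0.161·1615/1.03 = 252.44 m².
Absorption from the other surfaces = 115·0.19 + 219·0.1 + 439·0.39 = 214.96 m², so the carpet must supply 37.48 m² over 104 m².
α = 37.48/104 = 0.360.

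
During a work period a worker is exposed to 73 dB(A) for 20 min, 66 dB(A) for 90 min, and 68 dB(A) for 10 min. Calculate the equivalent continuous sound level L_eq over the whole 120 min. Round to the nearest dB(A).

68 dB(A)

L_eq = 10·log₁₀[(1/T)·Σ tᵢ·10^(Lᵢ/10)] with T = 120 min.
Σ tᵢ·10^(Lᵢ/10) = 20·10^(73/10) + 90·10^(66/10) + 10·10^(68/10) = 8.204e+08.
L_eq = 10·log₁₀(8.204e+08/120) = 68.35 dB(A).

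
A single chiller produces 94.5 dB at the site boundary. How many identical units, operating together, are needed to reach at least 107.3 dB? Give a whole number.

20

Need L₁ + 10·log₁₀ N ≥ 107.3, i.e. log₁₀ N ≥ 1.28.
N ≥ 10^(12.8/10) = 19.055, so N = 20.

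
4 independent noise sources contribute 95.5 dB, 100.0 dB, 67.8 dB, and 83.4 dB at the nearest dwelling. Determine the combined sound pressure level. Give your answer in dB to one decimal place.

For uncorrelated sources the intensities add, so convert each level to linear form, sum, and take 10·log₁₀ of the total.
Σ 10^(L/10) = 10^(95.5/10) + 10^(100.0/10) + 10^(67.8/10) + 10^(83.4/10) = 1.377e+10.
L_total = 10·log₁₀(1.377e+10) = 101.39 dB.

101.4 dB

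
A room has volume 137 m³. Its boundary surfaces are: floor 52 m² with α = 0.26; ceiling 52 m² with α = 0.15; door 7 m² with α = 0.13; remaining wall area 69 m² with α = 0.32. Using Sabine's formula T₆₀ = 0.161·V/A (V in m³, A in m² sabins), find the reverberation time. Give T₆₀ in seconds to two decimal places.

Total absorption A = 52·0.26 + 52·0.15 + 7·0.13 + 69·0.32 = 44.31 m² sabins.
T₆₀ = 0.161·V/A = 0.161·137/44.31 = 0.498 s.

0.50 s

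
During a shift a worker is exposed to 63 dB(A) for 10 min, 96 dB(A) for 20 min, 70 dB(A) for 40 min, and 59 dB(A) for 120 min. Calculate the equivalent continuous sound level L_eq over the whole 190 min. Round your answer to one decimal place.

86.3 dB(A)

Weight each interval's intensity by its duration and average over T = 190 min:
Σ tᵢ·10^(Lᵢ/10) = 10·10^(63/10) + 20·10^(96/10) + 40·10^(70/10) + 120·10^(59/10) = 8.014e+10.
L_eq = 10·log₁₀(8.014e+10/190) = 86.25 dB(A).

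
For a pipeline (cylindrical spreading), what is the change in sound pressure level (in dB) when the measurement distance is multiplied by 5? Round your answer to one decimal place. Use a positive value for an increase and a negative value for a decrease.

-7.0 dB

Line-source spreading: ΔL = −10·log₁₀(r₂/r₁).
ΔL = −10·log₁₀(5) = -6.99 dB.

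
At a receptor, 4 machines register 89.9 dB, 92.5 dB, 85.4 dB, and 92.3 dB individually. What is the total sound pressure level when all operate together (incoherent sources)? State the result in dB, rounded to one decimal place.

For uncorrelated sources the intensities add, so convert each level to linear form, sum, and take 10·log₁₀ of the total.
Σ 10^(L/10) = 10^(89.9/10) + 10^(92.5/10) + 10^(85.4/10) + 10^(92.3/10) = 4.800e+09.
L_total = 10·log₁₀(4.800e+09) = 96.81 dB.

96.8 dB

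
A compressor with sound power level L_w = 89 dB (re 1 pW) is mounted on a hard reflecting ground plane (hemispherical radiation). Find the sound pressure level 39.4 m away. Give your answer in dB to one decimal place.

49.1 dB

L_p = L_w − 10·log₁₀(2π·r²) with r = 39.4 m.
2π·r² = 9754 m², 10·log₁₀ of that is 39.892 dB.
L_p = 89 − 39.892 = 49.11 dB.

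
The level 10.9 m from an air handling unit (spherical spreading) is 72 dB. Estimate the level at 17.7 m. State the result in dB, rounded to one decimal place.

67.8 dB

Spherical spreading from a point source gives a 20·log₁₀(r₂/r₁) drop.
L₂ = 72 − 20·log₁₀(17.7/10.9) = 72 − 4.211 = 67.79 dB.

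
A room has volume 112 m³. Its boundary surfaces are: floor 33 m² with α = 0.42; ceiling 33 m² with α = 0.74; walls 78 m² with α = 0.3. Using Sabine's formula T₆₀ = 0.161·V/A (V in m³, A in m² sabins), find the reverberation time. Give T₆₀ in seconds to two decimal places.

A = Σ Sᵢαᵢ = 33·0.42 + 33·0.74 + 78·0.3 = 61.68 m².
T₆₀ = 0.161 × 112 / 61.68 = 0.292 s.

0.29 s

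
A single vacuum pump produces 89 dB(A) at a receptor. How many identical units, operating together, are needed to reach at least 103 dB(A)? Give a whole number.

Need L₁ + 10·log₁₀ N ≥ 103, i.e. log₁₀ N ≥ 1.40.
N ≥ 10^(14.0/10) = 25.119, so N = 26.

26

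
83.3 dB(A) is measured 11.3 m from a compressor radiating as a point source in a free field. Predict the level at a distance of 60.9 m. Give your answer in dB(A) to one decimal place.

68.7 dB(A)

Point-source attenuation: ΔL = 20·log₁₀(r₂/r₁) = 20·log₁₀(60.9/11.3) = 14.631 dB.
L₂ = 83.3 − 20·log₁₀(60.9/11.3) = 83.3 − 14.631 = 68.67 dB(A).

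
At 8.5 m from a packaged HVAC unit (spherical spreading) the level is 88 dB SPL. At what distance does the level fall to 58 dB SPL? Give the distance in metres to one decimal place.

For a point source L₁ − L₂ = 20·log₁₀(r₂/r₁), so r₂ = r₁·10^((L₁−L₂)/20).
r₂ = 8.5·10^((88−58)/20) = 8.5·10^(30.0/20) = 268.79 m.

268.8 m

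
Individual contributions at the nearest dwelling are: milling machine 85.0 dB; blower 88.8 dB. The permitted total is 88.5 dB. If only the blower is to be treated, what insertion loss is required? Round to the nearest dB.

Fixed contribution from the other source: Σ 10^(L/10) = 10^(85.0/10) = 3.162e+08 (85.00 dB).
To meet 88.5 dB overall, the treated blower may contribute at most 10^(88.5/10) − 3.162e+08 = 3.917e+08, i.e. 85.93 dB.
So the blower must be reduced from 88.8 to 85.93 dB: IL = 2.87 dB.

3 dB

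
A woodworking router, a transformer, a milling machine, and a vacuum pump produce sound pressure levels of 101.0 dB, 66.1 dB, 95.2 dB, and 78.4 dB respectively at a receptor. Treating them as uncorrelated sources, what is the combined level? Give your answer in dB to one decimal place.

102.0 dB

For uncorrelated sources the intensities add, so convert each level to linear form, sum, and take 10·log₁₀ of the total.
Σ 10^(L/10) = 10^(101.0/10) + 10^(66.1/10) + 10^(95.2/10) + 10^(78.4/10) = 1.597e+10.
L_total = 10·log₁₀(1.597e+10) = 102.03 dB.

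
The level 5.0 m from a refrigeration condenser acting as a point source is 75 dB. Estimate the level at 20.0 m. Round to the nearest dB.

Point-source attenuation: ΔL = 20·log₁₀(r₂/r₁) = 20·log₁₀(20.0/5.0) = 12.041 dB.
L₂ = 75 − 20·log₁₀(20.0/5.0) = 75 − 12.041 = 62.96 dB.

63 dB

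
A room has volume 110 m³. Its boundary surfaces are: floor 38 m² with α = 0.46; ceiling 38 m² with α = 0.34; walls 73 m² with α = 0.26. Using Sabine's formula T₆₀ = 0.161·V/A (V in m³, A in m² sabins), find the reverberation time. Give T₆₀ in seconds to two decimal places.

Summing Sᵢαᵢ: 38·0.46 + 38·0.34 + 73·0.26 = 49.38 m².
T₆₀ = 0.161 × 110 / 49.38 = 0.359 s.

0.36 s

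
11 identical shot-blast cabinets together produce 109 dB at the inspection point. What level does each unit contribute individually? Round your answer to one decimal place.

For N identical incoherent sources L_total = L₁ + 10·log₁₀ N, so L₁ = 109 − 10·log₁₀(11) = 109 − 10.414.

98.6 dB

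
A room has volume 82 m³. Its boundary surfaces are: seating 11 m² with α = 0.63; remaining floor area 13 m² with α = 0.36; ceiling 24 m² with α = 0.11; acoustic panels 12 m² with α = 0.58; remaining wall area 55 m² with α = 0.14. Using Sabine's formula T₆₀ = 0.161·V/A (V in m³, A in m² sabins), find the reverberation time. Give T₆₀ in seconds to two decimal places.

Summing Sᵢαᵢ: 11·0.63 + 13·0.36 + 24·0.11 + 12·0.58 + 55·0.14 = 28.91 m².
T₆₀ = 0.161·V/A = 0.161·82/28.91 = 0.457 s.

0.46 s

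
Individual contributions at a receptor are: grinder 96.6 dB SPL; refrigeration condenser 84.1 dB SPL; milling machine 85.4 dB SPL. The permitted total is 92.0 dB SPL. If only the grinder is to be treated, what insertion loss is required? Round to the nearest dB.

7 dB

Fixed contribution from the other sources: Σ 10^(L/10) = 10^(84.1/10) + 10^(85.4/10) = 6.038e+08 (87.81 dB SPL).
To meet 92.0 dB SPL overall, the treated grinder may contribute at most 10^(92.0/10) − 6.038e+08 = 9.811e+08, i.e. 89.92 dB SPL.
Required insertion loss = 96.6 − 89.92 = 6.68 dB.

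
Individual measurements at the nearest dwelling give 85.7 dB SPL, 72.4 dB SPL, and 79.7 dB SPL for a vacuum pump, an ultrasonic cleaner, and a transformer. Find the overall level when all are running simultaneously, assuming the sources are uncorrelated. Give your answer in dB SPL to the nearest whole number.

For uncorrelated sources the intensities add, so convert each level to linear form, sum, and take 10·log₁₀ of the total.
Σ 10^(L/10) = 10^(85.7/10) + 10^(72.4/10) + 10^(79.7/10) = 4.822e+08.
L_total = 10·log₁₀(4.822e+08) = 86.83 dB SPL.

87 dB SPL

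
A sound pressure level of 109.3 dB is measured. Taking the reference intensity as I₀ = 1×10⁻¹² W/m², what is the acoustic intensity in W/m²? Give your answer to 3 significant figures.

I/I₀ = 10^(109.3/10) = 8.511e+10, so I = 8.511e+10 × 10⁻¹² W/m².

0.0851 W/m²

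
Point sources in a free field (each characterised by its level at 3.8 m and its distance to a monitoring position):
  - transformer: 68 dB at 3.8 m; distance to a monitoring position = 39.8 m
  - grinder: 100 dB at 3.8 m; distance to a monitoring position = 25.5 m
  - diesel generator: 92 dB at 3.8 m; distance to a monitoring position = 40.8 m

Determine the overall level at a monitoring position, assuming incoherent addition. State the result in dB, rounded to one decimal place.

83.7 dB

First find each source's level at the receiver (point-source: −20·log₁₀(r/r_ref)), then combine on an intensity basis.
transformer: 68 − 20·log₁₀(39.8/3.8) = 68 − 20.40 = 47.60 dB.
grinder: 100 − 20·log₁₀(25.5/3.8) = 100 − 16.54 = 83.46 dB.
diesel generator: 92 − 20·log₁₀(40.8/3.8) = 92 − 20.62 = 71.38 dB.
Σ 10^(L/10) = 2.359e+08 → L_total = 10·log₁₀(2.359e+08) = 83.73 dB.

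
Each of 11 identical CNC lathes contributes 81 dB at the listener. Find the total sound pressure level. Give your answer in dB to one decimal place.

91.4 dB

With 11 equal, uncorrelated contributions the intensity is 11× that of one unit, giving a rise of 10·log₁₀ 11.
L_total = 81 + 10·log₁₀(11) = 81 + 10.414 = 91.41 dB.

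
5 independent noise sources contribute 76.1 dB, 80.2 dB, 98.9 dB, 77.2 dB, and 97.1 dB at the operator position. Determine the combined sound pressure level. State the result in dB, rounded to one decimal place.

Incoherent sources combine by intensity addition: L_total = 10·log₁₀(Σ 10^(L_i/10)).
Σ 10^(L/10) = 10^(76.1/10) + 10^(80.2/10) + 10^(98.9/10) + 10^(77.2/10) + 10^(97.1/10) = 1.309e+10.
L_total = 10·log₁₀(1.309e+10) = 101.17 dB.

101.2 dB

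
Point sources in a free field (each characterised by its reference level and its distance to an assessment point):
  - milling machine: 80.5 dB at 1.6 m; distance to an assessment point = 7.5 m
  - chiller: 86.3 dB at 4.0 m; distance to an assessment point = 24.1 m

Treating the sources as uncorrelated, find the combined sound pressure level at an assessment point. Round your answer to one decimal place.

72.3 dB

Apply inverse-square spreading to bring every level to the receiver, then sum 10^(L/10).
milling machine: 80.5 − 20·log₁₀(7.5/1.6) = 80.5 − 13.42 = 67.08 dB.
chiller: 86.3 − 20·log₁₀(24.1/4.0) = 86.3 − 15.60 = 70.70 dB.
Σ 10^(L/10) = 1.686e+07 → L_total = 10·log₁₀(1.686e+07) = 72.27 dB.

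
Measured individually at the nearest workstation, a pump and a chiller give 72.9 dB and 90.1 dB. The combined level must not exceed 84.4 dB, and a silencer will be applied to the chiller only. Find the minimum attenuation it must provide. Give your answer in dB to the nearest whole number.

Fixed contribution from the other source: Σ 10^(L/10) = 10^(72.9/10) = 1.950e+07 (72.90 dB).
The limit corresponds to 10^(84.4/10) = 2.754e+08; subtracting the fixed part leaves 2.559e+08 for the chiller, i.e. 84.08 dB.
So the chiller must be reduced from 90.1 to 84.08 dB: IL = 6.02 dB.

6 dB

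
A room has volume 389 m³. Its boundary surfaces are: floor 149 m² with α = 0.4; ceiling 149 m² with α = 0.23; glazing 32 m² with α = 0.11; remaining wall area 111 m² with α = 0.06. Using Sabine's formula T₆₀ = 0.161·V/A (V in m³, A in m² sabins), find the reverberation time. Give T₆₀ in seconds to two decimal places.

Summing Sᵢαᵢ: 149·0.4 + 149·0.23 + 32·0.11 + 111·0.06 = 104.05 m².
T₆₀ = 0.161·V/A = 0.161·389/104.05 = 0.602 s.

0.60 s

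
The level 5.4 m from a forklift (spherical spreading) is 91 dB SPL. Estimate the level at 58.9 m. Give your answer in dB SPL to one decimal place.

70.2 dB SPL

For a point source, L₂ = L₁ − 20·log₁₀(r₂/r₁).
L₂ = 91 − 20·log₁₀(58.9/5.4) = 91 − 20.754 = 70.25 dB SPL.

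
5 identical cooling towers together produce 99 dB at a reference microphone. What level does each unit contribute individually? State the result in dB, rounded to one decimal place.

Dividing the total intensity by 5 lowers the level by 10·log₁₀ 5 = 6.990 dB: L₁ = 99 − 6.990.

92.0 dB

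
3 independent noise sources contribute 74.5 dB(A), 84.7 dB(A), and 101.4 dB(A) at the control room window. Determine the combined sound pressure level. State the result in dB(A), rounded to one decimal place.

101.5 dB(A)

Incoherent sources combine by intensity addition: L_total = 10·log₁₀(Σ 10^(L_i/10)).
Σ 10^(L/10) = 10^(74.5/10) + 10^(84.7/10) + 10^(101.4/10) = 1.413e+10.
L_total = 10·log₁₀(1.413e+10) = 101.50 dB(A).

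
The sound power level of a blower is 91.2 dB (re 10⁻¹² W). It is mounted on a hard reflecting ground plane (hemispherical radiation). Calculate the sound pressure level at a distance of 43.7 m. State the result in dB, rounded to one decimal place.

50.4 dB

L_p = L_w − 10·log₁₀(2π·r²) with r = 43.7 m.
2π·r² = 1.2e+04 m², 10·log₁₀ of that is 40.791 dB.
L_p = 91.2 − 40.791 = 50.41 dB.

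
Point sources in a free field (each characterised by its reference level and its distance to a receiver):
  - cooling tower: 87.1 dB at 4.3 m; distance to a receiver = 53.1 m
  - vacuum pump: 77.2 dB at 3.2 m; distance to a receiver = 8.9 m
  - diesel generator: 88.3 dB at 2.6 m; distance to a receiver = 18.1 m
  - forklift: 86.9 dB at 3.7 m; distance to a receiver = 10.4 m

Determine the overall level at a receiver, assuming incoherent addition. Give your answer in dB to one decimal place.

79.3 dB

First find each source's level at the receiver (point-source: −20·log₁₀(r/r_ref)), then combine on an intensity basis.
cooling tower: 87.1 − 20·log₁₀(53.1/4.3) = 87.1 − 21.83 = 65.27 dB.
vacuum pump: 77.2 − 20·log₁₀(8.9/3.2) = 77.2 − 8.88 = 68.32 dB.
diesel generator: 88.3 − 20·log₁₀(18.1/2.6) = 88.3 − 16.85 = 71.45 dB.
forklift: 86.9 − 20·log₁₀(10.4/3.7) = 86.9 − 8.98 = 77.92 dB.
Σ 10^(L/10) = 8.609e+07 → L_total = 10·log₁₀(8.609e+07) = 79.35 dB.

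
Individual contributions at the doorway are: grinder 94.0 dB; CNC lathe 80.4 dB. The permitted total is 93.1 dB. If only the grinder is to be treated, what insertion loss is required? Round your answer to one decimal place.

The untreated sources together contribute 10^(80.4/10) = 1.096e+08, i.e. 80.40 dB.
To meet 93.1 dB overall, the treated grinder may contribute at most 10^(93.1/10) − 1.096e+08 = 1.932e+09, i.e. 92.86 dB.
Required insertion loss = 94.0 − 92.86 = 1.14 dB.

1.1 dB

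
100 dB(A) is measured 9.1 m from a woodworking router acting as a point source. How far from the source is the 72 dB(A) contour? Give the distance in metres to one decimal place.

228.6 m

For a point source L₁ − L₂ = 20·log₁₀(r₂/r₁), so r₂ = r₁·10^((L₁−L₂)/20).
r₂ = 9.1·10^((100−72)/20) = 9.1·10^(28.0/20) = 228.58 m.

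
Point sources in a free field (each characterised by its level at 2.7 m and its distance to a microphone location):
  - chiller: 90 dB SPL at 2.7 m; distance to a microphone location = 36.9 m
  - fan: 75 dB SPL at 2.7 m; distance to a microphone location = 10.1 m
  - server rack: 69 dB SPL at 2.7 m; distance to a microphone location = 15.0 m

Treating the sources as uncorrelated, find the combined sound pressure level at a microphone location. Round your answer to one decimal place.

69.0 dB SPL

Apply inverse-square spreading to bring every level to the receiver, then sum 10^(L/10).
chiller: 90 − 20·log₁₀(36.9/2.7) = 90 − 22.71 = 67.29 dB SPL.
fan: 75 − 20·log₁₀(10.1/2.7) = 75 − 11.46 = 63.54 dB SPL.
server rack: 69 − 20·log₁₀(15.0/2.7) = 69 − 14.89 = 54.11 dB SPL.
Σ 10^(L/10) = 7.871e+06 → L_total = 10·log₁₀(7.871e+06) = 68.96 dB SPL.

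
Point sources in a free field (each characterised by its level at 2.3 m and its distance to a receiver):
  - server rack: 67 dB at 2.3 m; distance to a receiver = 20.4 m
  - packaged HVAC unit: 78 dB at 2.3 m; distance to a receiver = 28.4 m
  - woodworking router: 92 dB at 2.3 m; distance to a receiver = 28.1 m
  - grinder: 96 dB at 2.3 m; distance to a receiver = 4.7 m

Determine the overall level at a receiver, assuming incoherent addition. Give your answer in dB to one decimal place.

Apply inverse-square spreading to bring every level to the receiver, then sum 10^(L/10).
server rack: 67 − 20·log₁₀(20.4/2.3) = 67 − 18.96 = 48.04 dB.
packaged HVAC unit: 78 − 20·log₁₀(28.4/2.3) = 78 − 21.83 = 56.17 dB.
woodworking router: 92 − 20·log₁₀(28.1/2.3) = 92 − 21.74 = 70.26 dB.
grinder: 96 − 20·log₁₀(4.7/2.3) = 96 − 6.21 = 89.79 dB.
Σ 10^(L/10) = 9.645e+08 → L_total = 10·log₁₀(9.645e+08) = 89.84 dB.

89.8 dB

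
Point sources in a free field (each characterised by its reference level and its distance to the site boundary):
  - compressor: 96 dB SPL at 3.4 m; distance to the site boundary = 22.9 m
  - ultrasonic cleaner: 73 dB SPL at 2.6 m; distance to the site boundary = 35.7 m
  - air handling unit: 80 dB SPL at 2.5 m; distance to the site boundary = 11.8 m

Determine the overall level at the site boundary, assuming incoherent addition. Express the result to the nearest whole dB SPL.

80 dB SPL

Propagate each source to the receiver with L = L_ref − 20·log₁₀(r/r_ref), then add intensities.
compressor: 96 − 20·log₁₀(22.9/3.4) = 96 − 16.57 = 79.43 dB SPL.
ultrasonic cleaner: 73 − 20·log₁₀(35.7/2.6) = 73 − 22.75 = 50.25 dB SPL.
air handling unit: 80 − 20·log₁₀(11.8/2.5) = 80 − 13.48 = 66.52 dB SPL.
Σ 10^(L/10) = 9.235e+07 → L_total = 10·log₁₀(9.235e+07) = 79.65 dB SPL.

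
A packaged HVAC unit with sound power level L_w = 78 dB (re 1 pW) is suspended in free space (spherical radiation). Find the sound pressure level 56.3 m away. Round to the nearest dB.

32 dB

The power spreads over a sphere of area 4π·r², so L_p = L_w − 10·log₁₀(4π·r²).
4π·r² = 3.983e+04 m², 10·log₁₀ of that is 46.002 dB.
L_p = 78 − 46.002 = 32.00 dB.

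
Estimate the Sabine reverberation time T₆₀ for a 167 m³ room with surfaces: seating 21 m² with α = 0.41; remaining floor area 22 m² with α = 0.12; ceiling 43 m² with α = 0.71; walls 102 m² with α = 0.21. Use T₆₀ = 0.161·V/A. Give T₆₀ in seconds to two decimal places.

A = Σ Sᵢαᵢ = 21·0.41 + 22·0.12 + 43·0.71 + 102·0.21 = 63.20 m².
T₆₀ = 0.161·V/A = 0.161·167/63.20 = 0.425 s.

0.43 s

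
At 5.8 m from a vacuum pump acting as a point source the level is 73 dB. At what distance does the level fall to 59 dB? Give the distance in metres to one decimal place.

29.1 m

For a point source L₁ − L₂ = 20·log₁₀(r₂/r₁), so r₂ = r₁·10^((L₁−L₂)/20).
r₂ = 5.8·10^((73−59)/20) = 5.8·10^(14.0/20) = 29.07 m.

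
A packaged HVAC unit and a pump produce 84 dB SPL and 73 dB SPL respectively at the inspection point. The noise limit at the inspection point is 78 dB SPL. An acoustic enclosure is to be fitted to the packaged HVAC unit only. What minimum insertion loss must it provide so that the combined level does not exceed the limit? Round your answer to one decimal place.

7.7 dB

The untreated sources together contribute 10^(73/10) = 1.995e+07, i.e. 73.00 dB SPL.
To meet 78 dB SPL overall, the treated packaged HVAC unit may contribute at most 10^(78/10) − 1.995e+07 = 4.314e+07, i.e. 76.35 dB SPL.
Required insertion loss = 84 − 76.35 = 7.65 dB.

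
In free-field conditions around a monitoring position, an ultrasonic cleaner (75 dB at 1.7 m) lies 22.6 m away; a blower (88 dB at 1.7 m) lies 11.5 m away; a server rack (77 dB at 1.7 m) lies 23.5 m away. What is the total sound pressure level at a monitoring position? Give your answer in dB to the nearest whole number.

72 dB

First find each source's level at the receiver (point-source: −20·log₁₀(r/r_ref)), then combine on an intensity basis.
ultrasonic cleaner: 75 − 20·log₁₀(22.6/1.7) = 75 − 22.47 = 52.53 dB.
blower: 88 − 20·log₁₀(11.5/1.7) = 88 − 16.60 = 71.40 dB.
server rack: 77 − 20·log₁₀(23.5/1.7) = 77 − 22.81 = 54.19 dB.
Σ 10^(L/10) = 1.423e+07 → L_total = 10·log₁₀(1.423e+07) = 71.53 dB.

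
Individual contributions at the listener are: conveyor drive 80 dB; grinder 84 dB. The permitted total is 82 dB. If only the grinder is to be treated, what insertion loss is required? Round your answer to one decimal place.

Fixed contribution from the other source: Σ 10^(L/10) = 10^(80/10) = 1.000e+08 (80.00 dB).
The limit corresponds to 10^(82/10) = 1.585e+08; subtracting the fixed part leaves 5.849e+07 for the grinder, i.e. 77.67 dB.
So the grinder must be reduced from 84 to 77.67 dB: IL = 6.33 dB.

6.3 dB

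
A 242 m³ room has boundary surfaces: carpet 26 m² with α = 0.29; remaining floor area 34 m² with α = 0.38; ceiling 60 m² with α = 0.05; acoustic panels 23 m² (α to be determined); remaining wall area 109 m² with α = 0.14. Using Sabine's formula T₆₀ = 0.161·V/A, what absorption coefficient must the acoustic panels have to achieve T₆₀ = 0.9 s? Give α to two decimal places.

From T₆₀ = 0.161·V/A, the target T₆₀ = 0.9 s needs A = 0.161·242/0.9 = 43.29 m².
Absorption from the other surfaces = 26·0.29 + 34·0.38 + 60·0.05 + 109·0.14 = 38.72 m², so the acoustic panels must supply 4.57 m² over 23 m².
α = 4.57/23 = 0.199.

0.20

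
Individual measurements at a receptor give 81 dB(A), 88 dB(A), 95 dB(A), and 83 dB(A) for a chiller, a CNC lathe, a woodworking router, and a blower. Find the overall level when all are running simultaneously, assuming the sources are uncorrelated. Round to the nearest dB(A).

96 dB(A)

For uncorrelated sources the intensities add, so convert each level to linear form, sum, and take 10·log₁₀ of the total.
Σ 10^(L/10) = 10^(81/10) + 10^(88/10) + 10^(95/10) + 10^(83/10) = 4.119e+09.
L_total = 10·log₁₀(4.119e+09) = 96.15 dB(A).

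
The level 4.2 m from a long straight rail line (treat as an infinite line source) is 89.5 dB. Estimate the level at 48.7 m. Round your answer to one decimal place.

78.9 dB

Cylindrical spreading from a line source gives a 10·log₁₀(r₂/r₁) drop.
L₂ = 89.5 − 10·log₁₀(48.7/4.2) = 89.5 − 10.643 = 78.86 dB.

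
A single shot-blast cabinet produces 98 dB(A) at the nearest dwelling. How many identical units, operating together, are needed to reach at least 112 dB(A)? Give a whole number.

Need L₁ + 10·log₁₀ N ≥ 112, i.e. log₁₀ N ≥ 1.40.
N ≥ 10^(14.0/10) = 25.119, so N = 26.

26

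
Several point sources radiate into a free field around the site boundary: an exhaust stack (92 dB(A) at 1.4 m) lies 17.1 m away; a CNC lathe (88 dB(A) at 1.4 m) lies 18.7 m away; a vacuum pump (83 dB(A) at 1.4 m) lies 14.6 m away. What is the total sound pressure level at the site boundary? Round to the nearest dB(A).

Apply inverse-square spreading to bring every level to the receiver, then sum 10^(L/10).
exhaust stack: 92 − 20·log₁₀(17.1/1.4) = 92 − 21.74 = 70.26 dB(A).
CNC lathe: 88 − 20·log₁₀(18.7/1.4) = 88 − 22.51 = 65.49 dB(A).
vacuum pump: 83 − 20·log₁₀(14.6/1.4) = 83 − 20.36 = 62.64 dB(A).
Σ 10^(L/10) = 1.599e+07 → L_total = 10·log₁₀(1.599e+07) = 72.04 dB(A).

72 dB(A)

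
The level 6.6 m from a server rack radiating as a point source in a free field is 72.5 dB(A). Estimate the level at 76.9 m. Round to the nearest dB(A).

Point-source attenuation: ΔL = 20·log₁₀(r₂/r₁) = 20·log₁₀(76.9/6.6) = 21.328 dB.
L₂ = 72.5 − 20·log₁₀(76.9/6.6) = 72.5 − 21.328 = 51.17 dB(A).

51 dB(A)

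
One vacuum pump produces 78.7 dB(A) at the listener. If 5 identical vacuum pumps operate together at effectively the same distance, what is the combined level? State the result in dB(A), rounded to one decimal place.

N identical incoherent sources raise the level by 10·log₁₀ N.
L_total = 78.7 + 10·log₁₀(5) = 78.7 + 6.990 = 85.69 dB(A).

85.7 dB(A)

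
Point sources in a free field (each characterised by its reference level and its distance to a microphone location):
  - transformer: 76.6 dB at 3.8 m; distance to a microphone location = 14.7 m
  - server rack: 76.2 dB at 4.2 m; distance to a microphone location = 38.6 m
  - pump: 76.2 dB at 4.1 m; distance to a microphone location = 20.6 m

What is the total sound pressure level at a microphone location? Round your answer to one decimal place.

Propagate each source to the receiver with L = L_ref − 20·log₁₀(r/r_ref), then add intensities.
transformer: 76.6 − 20·log₁₀(14.7/3.8) = 76.6 − 11.75 = 64.85 dB.
server rack: 76.2 − 20·log₁₀(38.6/4.2) = 76.2 − 19.27 = 56.93 dB.
pump: 76.2 − 20·log₁₀(20.6/4.1) = 76.2 − 14.02 = 62.18 dB.
Σ 10^(L/10) = 5.199e+06 → L_total = 10·log₁₀(5.199e+06) = 67.16 dB.

67.2 dB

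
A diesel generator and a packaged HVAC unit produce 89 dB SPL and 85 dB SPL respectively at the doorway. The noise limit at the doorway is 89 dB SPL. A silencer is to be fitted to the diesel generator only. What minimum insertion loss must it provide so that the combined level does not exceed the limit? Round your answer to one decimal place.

2.2 dB

Fixed contribution from the other source: Σ 10^(L/10) = 10^(85/10) = 3.162e+08 (85.00 dB SPL).
To meet 89 dB SPL overall, the treated diesel generator may contribute at most 10^(89/10) − 3.162e+08 = 4.781e+08, i.e. 86.80 dB SPL.
So the diesel generator must be reduced from 89 to 86.80 dB SPL: IL = 2.20 dB.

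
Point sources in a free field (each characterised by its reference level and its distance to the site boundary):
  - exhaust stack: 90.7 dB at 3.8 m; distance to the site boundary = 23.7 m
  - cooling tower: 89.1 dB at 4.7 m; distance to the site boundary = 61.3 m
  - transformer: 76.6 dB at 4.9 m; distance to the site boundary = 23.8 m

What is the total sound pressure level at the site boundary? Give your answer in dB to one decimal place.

Apply inverse-square spreading to bring every level to the receiver, then sum 10^(L/10).
exhaust stack: 90.7 − 20·log₁₀(23.7/3.8) = 90.7 − 15.90 = 74.80 dB.
cooling tower: 89.1 − 20·log₁₀(61.3/4.7) = 89.1 − 22.31 = 66.79 dB.
transformer: 76.6 − 20·log₁₀(23.8/4.9) = 76.6 − 13.73 = 62.87 dB.
Σ 10^(L/10) = 3.692e+07 → L_total = 10·log₁₀(3.692e+07) = 75.67 dB.

75.7 dB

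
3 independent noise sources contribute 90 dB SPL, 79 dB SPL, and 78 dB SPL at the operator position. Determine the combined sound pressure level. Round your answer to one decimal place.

90.6 dB SPL

For uncorrelated sources the intensities add, so convert each level to linear form, sum, and take 10·log₁₀ of the total.
Σ 10^(L/10) = 10^(90/10) + 10^(79/10) + 10^(78/10) = 1.143e+09.
L_total = 10·log₁₀(1.143e+09) = 90.58 dB SPL.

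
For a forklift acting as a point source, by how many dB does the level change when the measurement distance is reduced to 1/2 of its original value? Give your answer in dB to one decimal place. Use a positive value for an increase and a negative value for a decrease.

With spherical spreading the level changes by −20·log₁₀(r₂/r₁).
ΔL = −20·log₁₀(0.5) = +6.02 dB.

+6.0 dB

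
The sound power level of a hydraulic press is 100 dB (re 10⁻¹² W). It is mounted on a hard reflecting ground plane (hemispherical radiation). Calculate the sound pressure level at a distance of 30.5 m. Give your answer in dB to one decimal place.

The power spreads over a hemisphere of area 2π·r², so L_p = L_w − 10·log₁₀(2π·r²).
2π·r² = 5845 m², 10·log₁₀ of that is 37.668 dB.
L_p = 100 − 37.668 = 62.33 dB.

62.3 dB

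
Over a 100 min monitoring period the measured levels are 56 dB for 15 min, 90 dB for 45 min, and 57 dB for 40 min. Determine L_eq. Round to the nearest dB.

87 dB

L_eq = 10·log₁₀[(1/T)·Σ tᵢ·10^(Lᵢ/10)] with T = 100 min.
Σ tᵢ·10^(Lᵢ/10) = 15·10^(56/10) + 45·10^(90/10) + 40·10^(57/10) = 4.503e+10.
L_eq = 10·log₁₀(4.503e+10/100) = 86.53 dB.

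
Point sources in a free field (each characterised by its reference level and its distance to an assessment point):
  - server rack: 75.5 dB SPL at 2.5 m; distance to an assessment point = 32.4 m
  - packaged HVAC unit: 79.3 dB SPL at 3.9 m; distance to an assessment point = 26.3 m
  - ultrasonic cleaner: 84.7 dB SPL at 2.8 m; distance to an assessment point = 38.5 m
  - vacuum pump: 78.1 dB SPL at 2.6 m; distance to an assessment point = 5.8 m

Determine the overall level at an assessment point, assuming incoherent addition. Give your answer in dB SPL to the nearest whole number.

72 dB SPL

Apply inverse-square spreading to bring every level to the receiver, then sum 10^(L/10).
server rack: 75.5 − 20·log₁₀(32.4/2.5) = 75.5 − 22.25 = 53.25 dB SPL.
packaged HVAC unit: 79.3 − 20·log₁₀(26.3/3.9) = 79.3 − 16.58 = 62.72 dB SPL.
ultrasonic cleaner: 84.7 − 20·log₁₀(38.5/2.8) = 84.7 − 22.77 = 61.93 dB SPL.
vacuum pump: 78.1 − 20·log₁₀(5.8/2.6) = 78.1 − 6.97 = 71.13 dB SPL.
Σ 10^(L/10) = 1.662e+07 → L_total = 10·log₁₀(1.662e+07) = 72.21 dB SPL.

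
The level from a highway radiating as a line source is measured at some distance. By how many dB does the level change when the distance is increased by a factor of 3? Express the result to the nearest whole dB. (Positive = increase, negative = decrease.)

Line-source spreading: ΔL = −10·log₁₀(r₂/r₁).
ΔL = −10·log₁₀(3) = -4.77 dB.

-5 dB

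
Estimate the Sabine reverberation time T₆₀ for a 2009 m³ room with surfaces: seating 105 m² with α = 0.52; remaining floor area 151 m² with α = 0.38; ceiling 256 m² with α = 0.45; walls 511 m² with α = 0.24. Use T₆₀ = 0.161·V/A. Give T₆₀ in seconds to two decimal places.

Summing Sᵢαᵢ: 105·0.52 + 151·0.38 + 256·0.45 + 511·0.24 = 349.82 m².
T₆₀ = 0.161·V/A = 0.161·2009/349.82 = 0.925 s.

0.92 s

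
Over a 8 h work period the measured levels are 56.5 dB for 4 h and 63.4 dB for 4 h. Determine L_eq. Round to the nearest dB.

61 dB

L_eq = 10·log₁₀[(1/T)·Σ tᵢ·10^(Lᵢ/10)] with T = 8 h.
Σ tᵢ·10^(Lᵢ/10) = 4·10^(56.5/10) + 4·10^(63.4/10) = 1.054e+07.
L_eq = 10·log₁₀(1.054e+07/8) = 61.20 dB.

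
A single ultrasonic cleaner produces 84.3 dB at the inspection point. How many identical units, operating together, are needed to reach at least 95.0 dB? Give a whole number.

Need L₁ + 10·log₁₀ N ≥ 95.0, i.e. log₁₀ N ≥ 1.07.
N ≥ 10^(10.7/10) = 11.749, so N = 12.

12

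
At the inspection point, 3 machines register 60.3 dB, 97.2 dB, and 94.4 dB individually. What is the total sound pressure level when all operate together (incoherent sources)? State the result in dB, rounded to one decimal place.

For uncorrelated sources the intensities add, so convert each level to linear form, sum, and take 10·log₁₀ of the total.
Σ 10^(L/10) = 10^(60.3/10) + 10^(97.2/10) + 10^(94.4/10) = 8.003e+09.
L_total = 10·log₁₀(8.003e+09) = 99.03 dB.

99.0 dB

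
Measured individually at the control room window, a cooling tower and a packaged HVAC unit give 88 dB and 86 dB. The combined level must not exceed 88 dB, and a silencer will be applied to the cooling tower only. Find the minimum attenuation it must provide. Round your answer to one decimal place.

4.3 dB

Everything except the cooling tower sums to 10^(86/10) = 3.981e+08 in linear terms, 86.00 dB.
To meet 88 dB overall, the treated cooling tower may contribute at most 10^(88/10) − 3.981e+08 = 2.329e+08, i.e. 83.67 dB.
Required insertion loss = 88 − 83.67 = 4.33 dB.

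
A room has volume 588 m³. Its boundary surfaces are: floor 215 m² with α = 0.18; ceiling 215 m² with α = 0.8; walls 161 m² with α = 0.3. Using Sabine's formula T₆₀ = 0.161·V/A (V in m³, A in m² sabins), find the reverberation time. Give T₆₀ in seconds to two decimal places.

Summing Sᵢαᵢ: 215·0.18 + 215·0.8 + 161·0.3 = 259.00 m².
T₆₀ = 0.161·V/A = 0.161·588/259.00 = 0.366 s.

0.37 s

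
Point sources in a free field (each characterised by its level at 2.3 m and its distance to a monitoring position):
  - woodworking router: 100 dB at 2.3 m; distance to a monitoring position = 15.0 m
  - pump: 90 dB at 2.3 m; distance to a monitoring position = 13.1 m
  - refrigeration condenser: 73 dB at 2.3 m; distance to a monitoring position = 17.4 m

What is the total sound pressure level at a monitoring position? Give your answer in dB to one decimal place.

First find each source's level at the receiver (point-source: −20·log₁₀(r/r_ref)), then combine on an intensity basis.
woodworking router: 100 − 20·log₁₀(15.0/2.3) = 100 − 16.29 = 83.71 dB.
pump: 90 − 20·log₁₀(13.1/2.3) = 90 − 15.11 = 74.89 dB.
refrigeration condenser: 73 − 20·log₁₀(17.4/2.3) = 73 − 17.58 = 55.42 dB.
Σ 10^(L/10) = 2.663e+08 → L_total = 10·log₁₀(2.663e+08) = 84.25 dB.

84.3 dB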